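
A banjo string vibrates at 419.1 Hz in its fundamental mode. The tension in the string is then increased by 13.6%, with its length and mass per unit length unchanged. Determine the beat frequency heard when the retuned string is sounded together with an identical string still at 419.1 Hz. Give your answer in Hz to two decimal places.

27.59 Hz

For a string, f ∝ √T, so the new frequency is 419.1·√1.136 = 446.6906 Hz.
f_beat = |446.6906 − 419.1| = 27.59 Hz.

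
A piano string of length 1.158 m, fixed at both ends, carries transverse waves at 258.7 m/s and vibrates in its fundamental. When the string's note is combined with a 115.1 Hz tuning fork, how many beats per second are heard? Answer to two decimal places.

For a string fixed at both ends, f_n = n·v/(2L) = 1·258.7/(2·1.158) = 111.7012 Hz.
f_beat = |111.7012 − 115.1| = 3.40 Hz.

3.40 Hz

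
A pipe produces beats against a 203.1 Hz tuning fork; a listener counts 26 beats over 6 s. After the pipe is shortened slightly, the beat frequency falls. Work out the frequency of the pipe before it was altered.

Beat frequency = 26/6 = 4.3333 Hz.
|f − 203.1| = 4.3333, so the pipe was at either 198.7667 Hz or 207.4333 Hz.
A shorter pipe has a higher fundamental; the adjustment raises the pipe's frequency.
The beat rate fell, so the adjustment moved the pipe toward 203.1 Hz — it must have started below the reference.

198.7667 Hz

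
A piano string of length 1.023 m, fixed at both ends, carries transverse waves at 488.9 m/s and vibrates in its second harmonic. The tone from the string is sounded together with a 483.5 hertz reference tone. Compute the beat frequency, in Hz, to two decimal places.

For a string fixed at both ends, f_n = n·v/(2L) = 2·488.9/(2·1.023) = 477.9081 Hz.
f_beat = |477.9081 − 483.5| = 5.59 Hz.

5.59 Hz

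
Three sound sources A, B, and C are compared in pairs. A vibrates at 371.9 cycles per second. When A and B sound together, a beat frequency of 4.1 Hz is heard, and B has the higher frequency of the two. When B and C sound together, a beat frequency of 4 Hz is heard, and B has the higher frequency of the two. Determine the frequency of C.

B is above A, so f_B = 371.9 + 4.1 = 376 Hz.
C is below B, so f_C = 376 − 4 = 372 Hz.

372 Hz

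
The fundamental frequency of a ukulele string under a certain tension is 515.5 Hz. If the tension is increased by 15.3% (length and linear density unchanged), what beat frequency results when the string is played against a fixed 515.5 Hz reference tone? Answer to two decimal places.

For a string, f ∝ √T, so the new frequency is 515.5·√1.153 = 553.5328 Hz.
f_beat = |553.5328 − 515.5| = 38.03 Hz.

38.03 Hz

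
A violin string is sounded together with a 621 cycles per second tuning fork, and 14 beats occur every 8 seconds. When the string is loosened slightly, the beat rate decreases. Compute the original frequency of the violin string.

Beat frequency = 14/8 = 1.75 Hz.
|f − 621| = 1.75, so the violin string was at either 619.25 Hz or 622.75 Hz.
Reducing tension lowers a string's frequency; the adjustment lowers the violin string's frequency.
The beat rate fell, so the adjustment moved the violin string toward 621 Hz — it must have started above the reference.

622.75 Hz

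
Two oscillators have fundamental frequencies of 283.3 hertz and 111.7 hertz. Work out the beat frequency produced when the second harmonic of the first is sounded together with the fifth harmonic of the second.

Second harmonic of the first: 2·283.3 = 566.6 Hz.
Fifth harmonic of the second: 5·111.7 = 558.5 Hz.
f_beat = |566.6 − 558.5| = 8.1 Hz.

8.1 Hz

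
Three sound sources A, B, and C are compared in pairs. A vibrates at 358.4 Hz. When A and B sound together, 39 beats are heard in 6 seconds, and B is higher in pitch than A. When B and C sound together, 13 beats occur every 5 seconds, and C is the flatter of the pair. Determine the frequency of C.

A–B: Beat frequency = 39/6 = 6.5 Hz.
B is above A, so f_B = 358.4 + 6.5 = 364.9 Hz.
B–C: Beat frequency = 13/5 = 2.6 Hz.
C is below B, so f_C = 364.9 − 2.6 = 362.3 Hz.

362.3 Hz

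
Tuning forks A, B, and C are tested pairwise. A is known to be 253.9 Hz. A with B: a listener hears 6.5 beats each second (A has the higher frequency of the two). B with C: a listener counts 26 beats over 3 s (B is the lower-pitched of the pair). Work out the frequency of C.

256.0667 Hz

B is below A, so f_B = 253.9 − 6.5 = 247.4 Hz.
B–C: Beat frequency = 26/3 = 8.6667 Hz.
C is above B, so f_C = 247.4 + 8.6667 = 256.0667 Hz.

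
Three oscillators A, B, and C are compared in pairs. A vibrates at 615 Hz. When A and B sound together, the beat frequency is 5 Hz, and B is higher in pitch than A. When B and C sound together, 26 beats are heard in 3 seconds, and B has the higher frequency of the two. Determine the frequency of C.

B is above A, so f_B = 615 + 5 = 620 Hz.
B–C: Beat frequency = 26/3 = 8.6667 Hz.
C is below B, so f_C = 620 − 8.6667 = 611.3333 Hz.

611.3333 Hz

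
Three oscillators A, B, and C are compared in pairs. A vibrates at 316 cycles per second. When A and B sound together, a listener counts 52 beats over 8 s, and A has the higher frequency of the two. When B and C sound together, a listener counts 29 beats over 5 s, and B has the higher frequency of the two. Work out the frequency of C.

303.7 Hz

A–B: Beat frequency = 52/8 = 6.5 Hz.
B is below A, so f_B = 316 − 6.5 = 309.5 Hz.
B–C: Beat frequency = 29/5 = 5.8 Hz.
C is below B, so f_C = 309.5 − 5.8 = 303.7 Hz.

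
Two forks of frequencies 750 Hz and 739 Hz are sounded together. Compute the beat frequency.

11 Hz

The beat frequency equals the magnitude of the frequency difference.
|750 − 739| = 11 Hz.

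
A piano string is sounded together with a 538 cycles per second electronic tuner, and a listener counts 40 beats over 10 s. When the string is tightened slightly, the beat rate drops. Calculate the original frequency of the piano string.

Beat frequency = 40/10 = 4 Hz.
|f − 538| = 4, so the piano string was at either 534 Hz or 542 Hz.
Increasing tension raises a string's frequency; the adjustment raises the piano string's frequency.
The beat rate fell, so the adjustment moved the piano string toward 538 Hz — it must have started below the reference.

534 Hz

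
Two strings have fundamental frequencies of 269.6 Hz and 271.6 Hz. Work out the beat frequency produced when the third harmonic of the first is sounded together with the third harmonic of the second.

Third harmonic of the first: 3·269.6 = 808.8 Hz.
Third harmonic of the second: 3·271.6 = 814.8 Hz.
f_beat = |808.8 − 814.8| = 6.0 Hz.

6.0 Hz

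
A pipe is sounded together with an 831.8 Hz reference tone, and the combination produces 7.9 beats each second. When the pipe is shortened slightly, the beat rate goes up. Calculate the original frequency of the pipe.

|f − 831.8| = 7.9, so the pipe was at either 823.9 Hz or 839.7 Hz.
A shorter pipe has a higher fundamental; the adjustment raises the pipe's frequency.
The beat rate rose, so the adjustment moved the pipe further from 831.8 Hz — it was already above the reference.

839.7 Hz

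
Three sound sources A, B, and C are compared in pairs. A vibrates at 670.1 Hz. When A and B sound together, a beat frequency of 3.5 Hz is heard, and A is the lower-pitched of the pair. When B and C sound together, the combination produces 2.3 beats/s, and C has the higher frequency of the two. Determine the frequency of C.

675.9 Hz

B is above A, so f_B = 670.1 + 3.5 = 673.6 Hz.
C is above B, so f_C = 673.6 + 2.3 = 675.9 Hz.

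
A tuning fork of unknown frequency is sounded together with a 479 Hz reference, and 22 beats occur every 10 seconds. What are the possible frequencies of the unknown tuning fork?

Beat frequency = 22/10 = 2.2 Hz.
|f − 479| = 2.2, so f = 479 ± 2.2.

476.8 Hz or 481.2 Hz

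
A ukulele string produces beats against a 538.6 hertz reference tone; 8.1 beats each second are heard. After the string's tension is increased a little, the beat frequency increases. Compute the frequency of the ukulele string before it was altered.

|f − 538.6| = 8.1, so the ukulele string was at either 530.5 Hz or 546.7 Hz.
Higher tension means higher frequency; the adjustment raises the ukulele string's frequency.
The beat rate rose, so the adjustment moved the ukulele string further from 538.6 Hz — it was already above the reference.

546.7 Hz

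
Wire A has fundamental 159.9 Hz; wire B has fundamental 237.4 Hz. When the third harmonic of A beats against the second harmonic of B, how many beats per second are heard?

4.9 Hz

Third harmonic of the first: 3·159.9 = 479.7 Hz.
Second harmonic of the second: 2·237.4 = 474.8 Hz.
f_beat = |479.7 − 474.8| = 4.9 Hz.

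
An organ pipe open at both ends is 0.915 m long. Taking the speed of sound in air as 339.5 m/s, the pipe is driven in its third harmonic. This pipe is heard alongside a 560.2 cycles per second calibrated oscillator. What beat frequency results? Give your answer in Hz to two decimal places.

3.64 Hz

Open pipe: f_n = n·v/(2L) = 3·339.5/(2·0.915) = 556.5574 Hz.
f_beat = |556.5574 − 560.2| = 3.64 Hz.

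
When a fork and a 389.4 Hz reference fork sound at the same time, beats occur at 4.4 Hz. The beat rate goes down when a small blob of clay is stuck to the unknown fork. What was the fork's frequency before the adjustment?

|f − 389.4| = 4.4, so the fork was at either 385 Hz or 393.8 Hz.
Adding mass to a fork lowers its frequency; the adjustment lowers the fork's frequency.
The beat rate fell, so the adjustment moved the fork toward 389.4 Hz — it must have started above the reference.

393.8 Hz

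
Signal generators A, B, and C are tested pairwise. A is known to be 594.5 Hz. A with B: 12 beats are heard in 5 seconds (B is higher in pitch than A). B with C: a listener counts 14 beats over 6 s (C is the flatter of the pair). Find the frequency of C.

594.5667 Hz

A–B: Beat frequency = 12/5 = 2.4 Hz.
B is above A, so f_B = 594.5 + 2.4 = 596.9 Hz.
B–C: Beat frequency = 14/6 = 2.3333 Hz.
C is below B, so f_C = 596.9 − 2.3333 = 594.5667 Hz.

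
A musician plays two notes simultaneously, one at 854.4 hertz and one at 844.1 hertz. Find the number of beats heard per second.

f_beat = |f₁ − f₂|.
|854.4 − 844.1| = 10.3 Hz.

10.3 Hz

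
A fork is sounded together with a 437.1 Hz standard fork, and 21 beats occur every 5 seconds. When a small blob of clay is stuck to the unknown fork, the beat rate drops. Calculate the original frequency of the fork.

441.3 Hz

Beat frequency = 21/5 = 4.2 Hz.
|f − 437.1| = 4.2, so the fork was at either 432.9 Hz or 441.3 Hz.
Adding mass to a fork lowers its frequency; the adjustment lowers the fork's frequency.
The beat rate fell, so the adjustment moved the fork toward 437.1 Hz — it must have started above the reference.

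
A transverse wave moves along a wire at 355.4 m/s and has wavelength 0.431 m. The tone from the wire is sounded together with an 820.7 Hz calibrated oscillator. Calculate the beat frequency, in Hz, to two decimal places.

Source frequency f = v/λ = 355.4/0.431 = 824.5940 Hz.
f_beat = |824.5940 − 820.7| = 3.89 Hz.

3.89 Hz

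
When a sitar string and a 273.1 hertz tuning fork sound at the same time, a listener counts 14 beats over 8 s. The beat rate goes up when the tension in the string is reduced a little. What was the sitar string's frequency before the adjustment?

Beat frequency = 14/8 = 1.75 Hz.
|f − 273.1| = 1.75, so the sitar string was at either 271.35 Hz or 274.85 Hz.
Lower tension means lower frequency; the adjustment lowers the sitar string's frequency.
The beat rate rose, so the adjustment moved the sitar string further from 273.1 Hz — it was already below the reference.

271.35 Hz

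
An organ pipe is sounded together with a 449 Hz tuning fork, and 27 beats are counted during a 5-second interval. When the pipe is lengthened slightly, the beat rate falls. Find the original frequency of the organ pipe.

454.4 Hz

Beat frequency = 27/5 = 5.4 Hz.
|f − 449| = 5.4, so the organ pipe was at either 443.6 Hz or 454.4 Hz.
A longer pipe has a lower fundamental; the adjustment lowers the organ pipe's frequency.
The beat rate fell, so the adjustment moved the organ pipe toward 449 Hz — it must have started above the reference.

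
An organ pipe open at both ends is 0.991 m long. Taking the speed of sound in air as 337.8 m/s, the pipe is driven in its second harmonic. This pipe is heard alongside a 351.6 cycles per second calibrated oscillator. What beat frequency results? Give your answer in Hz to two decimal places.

Open pipe: f_n = n·v/(2L) = 2·337.8/(2·0.991) = 340.8678 Hz.
f_beat = |340.8678 − 351.6| = 10.73 Hz.

10.73 Hz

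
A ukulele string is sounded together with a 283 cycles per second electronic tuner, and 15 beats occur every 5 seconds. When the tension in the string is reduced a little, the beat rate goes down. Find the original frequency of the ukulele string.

Beat frequency = 15/5 = 3 Hz.
|f − 283| = 3, so the ukulele string was at either 280 Hz or 286 Hz.
Lower tension means lower frequency; the adjustment lowers the ukulele string's frequency.
The beat rate fell, so the adjustment moved the ukulele string toward 283 Hz — it must have started above the reference.

286 Hz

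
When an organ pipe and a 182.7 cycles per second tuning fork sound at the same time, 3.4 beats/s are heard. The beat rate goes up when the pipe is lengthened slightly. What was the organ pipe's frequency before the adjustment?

|f − 182.7| = 3.4, so the organ pipe was at either 179.3 Hz or 186.1 Hz.
A longer pipe has a lower fundamental; the adjustment lowers the organ pipe's frequency.
The beat rate rose, so the adjustment moved the organ pipe further from 182.7 Hz — it was already below the reference.

179.3 Hz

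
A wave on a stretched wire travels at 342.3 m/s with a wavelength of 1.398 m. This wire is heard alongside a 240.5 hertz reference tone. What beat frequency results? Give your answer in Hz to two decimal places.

Source frequency f = v/λ = 342.3/1.398 = 244.8498 Hz.
f_beat = |244.8498 − 240.5| = 4.35 Hz.

4.35 Hz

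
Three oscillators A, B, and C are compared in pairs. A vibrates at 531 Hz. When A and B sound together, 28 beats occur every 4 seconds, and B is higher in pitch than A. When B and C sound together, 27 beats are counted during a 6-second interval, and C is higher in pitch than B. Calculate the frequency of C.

A–B: Beat frequency = 28/4 = 7 Hz.
B is above A, so f_B = 531 + 7 = 538 Hz.
B–C: Beat frequency = 27/6 = 4.5 Hz.
C is above B, so f_C = 538 + 4.5 = 542.5 Hz.

542.5 Hz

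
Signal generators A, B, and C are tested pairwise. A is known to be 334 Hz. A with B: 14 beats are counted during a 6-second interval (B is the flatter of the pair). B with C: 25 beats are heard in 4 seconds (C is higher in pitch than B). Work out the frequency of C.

A–B: Beat frequency = 14/6 = 2.3333 Hz.
B is below A, so f_B = 334 − 2.3333 = 331.6667 Hz.
B–C: Beat frequency = 25/4 = 6.25 Hz.
C is above B, so f_C = 331.6667 + 6.25 = 337.9167 Hz.

337.9167 Hz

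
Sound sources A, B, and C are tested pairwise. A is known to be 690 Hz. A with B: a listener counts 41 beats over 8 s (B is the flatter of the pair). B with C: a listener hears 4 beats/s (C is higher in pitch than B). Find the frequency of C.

A–B: Beat frequency = 41/8 = 5.125 Hz.
B is below A, so f_B = 690 − 5.125 = 684.875 Hz.
C is above B, so f_C = 684.875 + 4 = 688.875 Hz.

688.875 Hz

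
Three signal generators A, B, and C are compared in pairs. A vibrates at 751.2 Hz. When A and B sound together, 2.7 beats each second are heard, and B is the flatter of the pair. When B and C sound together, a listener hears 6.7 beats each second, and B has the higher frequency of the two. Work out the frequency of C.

B is below A, so f_B = 751.2 − 2.7 = 748.5 Hz.
C is below B, so f_C = 748.5 − 6.7 = 741.8 Hz.

741.8 Hz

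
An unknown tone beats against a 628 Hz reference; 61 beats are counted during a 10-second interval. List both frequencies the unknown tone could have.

621.9 Hz or 634.1 Hz

Beat frequency = 61/10 = 6.1 Hz.
|f − 628| = 6.1, so f = 628 ± 6.1.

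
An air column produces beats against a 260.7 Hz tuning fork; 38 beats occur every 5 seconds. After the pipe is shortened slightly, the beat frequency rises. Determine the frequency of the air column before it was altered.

268.3 Hz

Beat frequency = 38/5 = 7.6 Hz.
|f − 260.7| = 7.6, so the air column was at either 253.1 Hz or 268.3 Hz.
A shorter pipe has a higher fundamental; the adjustment raises the air column's frequency.
The beat rate rose, so the adjustment moved the air column further from 260.7 Hz — it was already above the reference.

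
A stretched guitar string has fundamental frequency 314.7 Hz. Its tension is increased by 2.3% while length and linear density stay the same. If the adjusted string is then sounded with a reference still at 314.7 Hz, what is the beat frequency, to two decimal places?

3.60 Hz

For a string, f ∝ √T, so the new frequency is 314.7·√1.023 = 318.2985 Hz.
f_beat = |318.2985 − 314.7| = 3.60 Hz.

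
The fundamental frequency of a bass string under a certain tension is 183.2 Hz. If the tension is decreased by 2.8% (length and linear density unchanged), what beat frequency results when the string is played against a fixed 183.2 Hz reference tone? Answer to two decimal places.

For a string, f ∝ √T, so the new frequency is 183.2·√0.972 = 180.6170 Hz.
f_beat = |180.6170 − 183.2| = 2.58 Hz.

2.58 Hz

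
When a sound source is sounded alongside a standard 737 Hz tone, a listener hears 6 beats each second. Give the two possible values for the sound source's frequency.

|f − 737| = 6, so f = 737 ± 6.

731 Hz or 743 Hz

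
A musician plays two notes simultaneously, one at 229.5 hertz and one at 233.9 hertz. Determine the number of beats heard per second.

Beats arise from superposition of two nearby frequencies; the beat rate is |f₁ − f₂|.
|229.5 − 233.9| = 4.4 Hz.

4.4 Hz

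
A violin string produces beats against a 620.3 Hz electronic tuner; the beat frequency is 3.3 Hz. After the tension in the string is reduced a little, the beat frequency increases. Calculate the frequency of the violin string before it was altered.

617 Hz

|f − 620.3| = 3.3, so the violin string was at either 617 Hz or 623.6 Hz.
Lower tension means lower frequency; the adjustment lowers the violin string's frequency.
The beat rate rose, so the adjustment moved the violin string further from 620.3 Hz — it was already below the reference.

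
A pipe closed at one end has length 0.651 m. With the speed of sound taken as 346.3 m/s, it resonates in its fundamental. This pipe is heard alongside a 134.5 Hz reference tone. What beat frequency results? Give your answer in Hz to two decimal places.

Closed pipe (odd harmonics): f_n = n·v/(4L) = 1·346.3/(4·0.651) = 132.9877 Hz.
f_beat = |132.9877 − 134.5| = 1.51 Hz.

1.51 Hz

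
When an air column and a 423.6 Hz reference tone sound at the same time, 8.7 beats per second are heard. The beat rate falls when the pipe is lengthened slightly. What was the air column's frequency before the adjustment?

|f − 423.6| = 8.7, so the air column was at either 414.9 Hz or 432.3 Hz.
A longer pipe has a lower fundamental; the adjustment lowers the air column's frequency.
The beat rate fell, so the adjustment moved the air column toward 423.6 Hz — it must have started above the reference.

432.3 Hz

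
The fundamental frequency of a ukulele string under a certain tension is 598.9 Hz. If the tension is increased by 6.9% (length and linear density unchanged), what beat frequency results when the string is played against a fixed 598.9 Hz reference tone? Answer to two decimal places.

20.32 Hz

For a string, f ∝ √T, so the new frequency is 598.9·√1.069 = 619.2174 Hz.
f_beat = |619.2174 − 598.9| = 20.32 Hz.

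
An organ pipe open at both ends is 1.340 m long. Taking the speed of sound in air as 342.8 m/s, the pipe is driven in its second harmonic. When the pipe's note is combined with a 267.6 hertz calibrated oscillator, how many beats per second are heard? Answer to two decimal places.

11.78 Hz

Open pipe: f_n = n·v/(2L) = 2·342.8/(2·1.340) = 255.8209 Hz.
f_beat = |255.8209 − 267.6| = 11.78 Hz.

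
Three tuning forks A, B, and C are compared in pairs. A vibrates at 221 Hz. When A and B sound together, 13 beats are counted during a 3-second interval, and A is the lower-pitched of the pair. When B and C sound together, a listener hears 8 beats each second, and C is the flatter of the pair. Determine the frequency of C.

A–B: Beat frequency = 13/3 = 4.3333 Hz.
B is above A, so f_B = 221 + 4.3333 = 225.3333 Hz.
C is below B, so f_C = 225.3333 − 8 = 217.3333 Hz.

217.3333 Hz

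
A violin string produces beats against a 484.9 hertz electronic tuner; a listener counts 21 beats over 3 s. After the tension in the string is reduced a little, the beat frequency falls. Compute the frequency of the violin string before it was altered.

Beat frequency = 21/3 = 7 Hz.
|f − 484.9| = 7, so the violin string was at either 477.9 Hz or 491.9 Hz.
Lower tension means lower frequency; the adjustment lowers the violin string's frequency.
The beat rate fell, so the adjustment moved the violin string toward 484.9 Hz — it must have started above the reference.

491.9 Hz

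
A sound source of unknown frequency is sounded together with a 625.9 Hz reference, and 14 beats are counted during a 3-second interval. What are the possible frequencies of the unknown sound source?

621.2333 Hz or 630.5667 Hz

Beat frequency = 14/3 = 4.6667 Hz.
|f − 625.9| = 4.6667, so f = 625.9 ± 4.6667.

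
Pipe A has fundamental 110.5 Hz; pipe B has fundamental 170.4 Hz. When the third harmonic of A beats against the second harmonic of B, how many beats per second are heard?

9.3 Hz

Third harmonic of the first: 3·110.5 = 331.5 Hz.
Second harmonic of the second: 2·170.4 = 340.8 Hz.
f_beat = |331.5 − 340.8| = 9.3 Hz.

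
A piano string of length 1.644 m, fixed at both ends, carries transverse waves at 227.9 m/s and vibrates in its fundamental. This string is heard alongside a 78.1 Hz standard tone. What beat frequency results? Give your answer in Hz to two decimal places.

For a string fixed at both ends, f_n = n·v/(2L) = 1·227.9/(2·1.644) = 69.3127 Hz.
f_beat = |69.3127 − 78.1| = 8.79 Hz.

8.79 Hz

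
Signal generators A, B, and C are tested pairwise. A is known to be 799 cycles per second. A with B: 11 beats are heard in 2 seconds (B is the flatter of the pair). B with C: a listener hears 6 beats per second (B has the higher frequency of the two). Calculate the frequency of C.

787.5 Hz

A–B: Beat frequency = 11/2 = 5.5 Hz.
B is below A, so f_B = 799 − 5.5 = 793.5 Hz.
C is below B, so f_C = 793.5 − 6 = 787.5 Hz.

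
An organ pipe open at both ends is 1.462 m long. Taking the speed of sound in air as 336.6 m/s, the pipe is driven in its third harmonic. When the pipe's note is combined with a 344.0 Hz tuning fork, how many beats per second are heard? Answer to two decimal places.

1.35 Hz

Open pipe: f_n = n·v/(2L) = 3·336.6/(2·1.462) = 345.3488 Hz.
f_beat = |345.3488 − 344.0| = 1.35 Hz.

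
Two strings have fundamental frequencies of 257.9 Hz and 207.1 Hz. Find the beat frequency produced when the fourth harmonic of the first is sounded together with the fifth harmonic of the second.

3.9 Hz

Fourth harmonic of the first: 4·257.9 = 1031.6 Hz.
Fifth harmonic of the second: 5·207.1 = 1035.5 Hz.
f_beat = |1031.6 − 1035.5| = 3.9 Hz.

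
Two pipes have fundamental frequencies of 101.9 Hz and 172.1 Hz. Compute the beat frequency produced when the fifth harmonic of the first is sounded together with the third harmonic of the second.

6.8 Hz

Fifth harmonic of the first: 5·101.9 = 509.5 Hz.
Third harmonic of the second: 3·172.1 = 516.3 Hz.
f_beat = |509.5 − 516.3| = 6.8 Hz.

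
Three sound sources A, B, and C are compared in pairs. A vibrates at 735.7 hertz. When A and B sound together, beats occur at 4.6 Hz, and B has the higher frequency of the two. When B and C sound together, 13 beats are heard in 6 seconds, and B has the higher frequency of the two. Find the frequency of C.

B is above A, so f_B = 735.7 + 4.6 = 740.3 Hz.
B–C: Beat frequency = 13/6 = 2.1667 Hz.
C is below B, so f_C = 740.3 − 2.1667 = 738.1333 Hz.

738.1333 Hz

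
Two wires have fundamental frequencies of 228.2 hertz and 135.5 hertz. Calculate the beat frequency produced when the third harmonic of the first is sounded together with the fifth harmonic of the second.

Third harmonic of the first: 3·228.2 = 684.6 Hz.
Fifth harmonic of the second: 5·135.5 = 677.5 Hz.
f_beat = |684.6 − 677.5| = 7.1 Hz.

7.1 Hz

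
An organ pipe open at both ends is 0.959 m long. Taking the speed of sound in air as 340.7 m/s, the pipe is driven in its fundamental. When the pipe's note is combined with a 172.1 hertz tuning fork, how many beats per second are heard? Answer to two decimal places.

5.53 Hz

Open pipe: f_n = n·v/(2L) = 1·340.7/(2·0.959) = 177.6330 Hz.
f_beat = |177.6330 − 172.1| = 5.53 Hz.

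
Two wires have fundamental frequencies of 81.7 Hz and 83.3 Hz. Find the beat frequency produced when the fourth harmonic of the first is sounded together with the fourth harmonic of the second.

6.4 Hz

Fourth harmonic of the first: 4·81.7 = 326.8 Hz.
Fourth harmonic of the second: 4·83.3 = 333.2 Hz.
f_beat = |326.8 − 333.2| = 6.4 Hz.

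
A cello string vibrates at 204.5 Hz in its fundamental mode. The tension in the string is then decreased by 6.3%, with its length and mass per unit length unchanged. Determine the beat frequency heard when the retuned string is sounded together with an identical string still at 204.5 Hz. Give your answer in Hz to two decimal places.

6.55 Hz

For a string, f ∝ √T, so the new frequency is 204.5·√0.937 = 197.9535 Hz.
f_beat = |197.9535 − 204.5| = 6.55 Hz.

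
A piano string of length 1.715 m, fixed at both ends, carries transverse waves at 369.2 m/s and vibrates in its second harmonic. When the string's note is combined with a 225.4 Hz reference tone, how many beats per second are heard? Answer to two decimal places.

10.12 Hz

For a string fixed at both ends, f_n = n·v/(2L) = 2·369.2/(2·1.715) = 215.2770 Hz.
f_beat = |215.2770 − 225.4| = 10.12 Hz.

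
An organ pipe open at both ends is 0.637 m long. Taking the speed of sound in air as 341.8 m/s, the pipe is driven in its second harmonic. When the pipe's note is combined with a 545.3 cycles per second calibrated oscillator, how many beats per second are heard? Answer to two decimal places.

Open pipe: f_n = n·v/(2L) = 2·341.8/(2·0.637) = 536.5777 Hz.
f_beat = |536.5777 − 545.3| = 8.72 Hz.

8.72 Hz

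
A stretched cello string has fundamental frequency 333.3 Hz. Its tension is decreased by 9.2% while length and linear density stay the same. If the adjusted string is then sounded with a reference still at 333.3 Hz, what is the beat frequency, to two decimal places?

15.70 Hz

For a string, f ∝ √T, so the new frequency is 333.3·√0.908 = 317.5984 Hz.
f_beat = |317.5984 − 333.3| = 15.70 Hz.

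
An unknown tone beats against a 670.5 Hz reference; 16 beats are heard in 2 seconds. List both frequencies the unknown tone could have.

Beat frequency = 16/2 = 8 Hz.
|f − 670.5| = 8, so f = 670.5 ± 8.

662.5 Hz or 678.5 Hz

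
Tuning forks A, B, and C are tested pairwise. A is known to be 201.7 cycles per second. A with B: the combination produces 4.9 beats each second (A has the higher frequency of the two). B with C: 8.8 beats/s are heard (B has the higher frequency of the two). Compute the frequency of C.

B is below A, so f_B = 201.7 − 4.9 = 196.8 Hz.
C is below B, so f_C = 196.8 − 8.8 = 188 Hz.

188 Hz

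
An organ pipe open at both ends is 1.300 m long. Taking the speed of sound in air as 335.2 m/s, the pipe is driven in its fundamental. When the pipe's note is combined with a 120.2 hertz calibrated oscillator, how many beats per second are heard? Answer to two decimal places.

Open pipe: f_n = n·v/(2L) = 1·335.2/(2·1.300) = 128.9231 Hz.
f_beat = |128.9231 − 120.2| = 8.72 Hz.

8.72 Hz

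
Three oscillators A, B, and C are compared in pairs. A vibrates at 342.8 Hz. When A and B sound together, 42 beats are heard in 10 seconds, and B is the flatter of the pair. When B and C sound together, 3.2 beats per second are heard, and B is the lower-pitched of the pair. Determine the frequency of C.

341.8 Hz

A–B: Beat frequency = 42/10 = 4.2 Hz.
B is below A, so f_B = 342.8 − 4.2 = 338.6 Hz.
C is above B, so f_C = 338.6 + 3.2 = 341.8 Hz.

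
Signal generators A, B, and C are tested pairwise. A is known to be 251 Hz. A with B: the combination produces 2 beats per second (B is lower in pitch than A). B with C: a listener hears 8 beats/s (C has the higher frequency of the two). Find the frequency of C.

257 Hz

B is below A, so f_B = 251 − 2 = 249 Hz.
C is above B, so f_C = 249 + 8 = 257 Hz.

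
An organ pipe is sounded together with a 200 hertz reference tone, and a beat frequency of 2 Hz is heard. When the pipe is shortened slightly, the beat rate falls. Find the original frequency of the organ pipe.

198 Hz

|f − 200| = 2, so the organ pipe was at either 198 Hz or 202 Hz.
A shorter pipe has a higher fundamental; the adjustment raises the organ pipe's frequency.
The beat rate fell, so the adjustment moved the organ pipe toward 200 Hz — it must have started below the reference.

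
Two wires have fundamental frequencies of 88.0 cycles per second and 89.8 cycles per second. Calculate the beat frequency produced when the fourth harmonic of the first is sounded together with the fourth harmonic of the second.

Fourth harmonic of the first: 4·88.0 = 352.0 Hz.
Fourth harmonic of the second: 4·89.8 = 359.2 Hz.
f_beat = |352.0 − 359.2| = 7.2 Hz.

7.2 Hz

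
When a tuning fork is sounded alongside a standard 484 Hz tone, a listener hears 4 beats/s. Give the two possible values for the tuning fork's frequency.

480 Hz or 488 Hz

|f − 484| = 4, so f = 484 ± 4.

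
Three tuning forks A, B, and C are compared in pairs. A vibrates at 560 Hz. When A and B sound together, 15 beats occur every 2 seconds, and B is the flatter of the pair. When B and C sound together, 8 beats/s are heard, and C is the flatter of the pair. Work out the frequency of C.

A–B: Beat frequency = 15/2 = 7.5 Hz.
B is below A, so f_B = 560 − 7.5 = 552.5 Hz.
C is below B, so f_C = 552.5 − 8 = 544.5 Hz.

544.5 Hz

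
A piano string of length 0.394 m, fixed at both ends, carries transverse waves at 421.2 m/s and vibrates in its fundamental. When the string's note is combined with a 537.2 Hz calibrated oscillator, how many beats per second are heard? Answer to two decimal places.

For a string fixed at both ends, f_n = n·v/(2L) = 1·421.2/(2·0.394) = 534.5178 Hz.
f_beat = |534.5178 − 537.2| = 2.68 Hz.

2.68 Hz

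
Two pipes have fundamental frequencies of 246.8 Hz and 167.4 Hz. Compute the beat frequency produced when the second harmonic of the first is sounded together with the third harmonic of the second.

8.6 Hz

Second harmonic of the first: 2·246.8 = 493.6 Hz.
Third harmonic of the second: 3·167.4 = 502.2 Hz.
f_beat = |493.6 − 502.2| = 8.6 Hz.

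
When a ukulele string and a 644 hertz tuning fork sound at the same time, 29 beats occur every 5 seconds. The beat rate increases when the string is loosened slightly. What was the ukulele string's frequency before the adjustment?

Beat frequency = 29/5 = 5.8 Hz.
|f − 644| = 5.8, so the ukulele string was at either 638.2 Hz or 649.8 Hz.
Reducing tension lowers a string's frequency; the adjustment lowers the ukulele string's frequency.
The beat rate rose, so the adjustment moved the ukulele string further from 644 Hz — it was already below the reference.

638.2 Hz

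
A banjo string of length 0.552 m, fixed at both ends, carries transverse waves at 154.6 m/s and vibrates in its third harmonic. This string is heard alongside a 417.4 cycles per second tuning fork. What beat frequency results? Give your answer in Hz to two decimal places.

2.71 Hz

For a string fixed at both ends, f_n = n·v/(2L) = 3·154.6/(2·0.552) = 420.1087 Hz.
f_beat = |420.1087 − 417.4| = 2.71 Hz.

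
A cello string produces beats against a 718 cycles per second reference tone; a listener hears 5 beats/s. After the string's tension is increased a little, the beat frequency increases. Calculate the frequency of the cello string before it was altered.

723 Hz

|f − 718| = 5, so the cello string was at either 713 Hz or 723 Hz.
Higher tension means higher frequency; the adjustment raises the cello string's frequency.
The beat rate rose, so the adjustment moved the cello string further from 718 Hz — it was already above the reference.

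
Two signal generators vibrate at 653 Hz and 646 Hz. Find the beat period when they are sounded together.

0.143 s

f_beat = |653 − 646| = 7 Hz.
Beat period T = 1 / f_beat = 1 / 7 s.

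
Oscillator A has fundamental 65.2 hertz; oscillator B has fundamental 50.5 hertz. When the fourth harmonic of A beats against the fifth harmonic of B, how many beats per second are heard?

Fourth harmonic of the first: 4·65.2 = 260.8 Hz.
Fifth harmonic of the second: 5·50.5 = 252.5 Hz.
f_beat = |260.8 − 252.5| = 8.3 Hz.

8.3 Hz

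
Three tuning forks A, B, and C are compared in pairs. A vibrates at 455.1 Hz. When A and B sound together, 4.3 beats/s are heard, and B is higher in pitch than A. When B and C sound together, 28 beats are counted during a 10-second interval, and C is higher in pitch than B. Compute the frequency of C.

462.2 Hz

B is above A, so f_B = 455.1 + 4.3 = 459.4 Hz.
B–C: Beat frequency = 28/10 = 2.8 Hz.
C is above B, so f_C = 459.4 + 2.8 = 462.2 Hz.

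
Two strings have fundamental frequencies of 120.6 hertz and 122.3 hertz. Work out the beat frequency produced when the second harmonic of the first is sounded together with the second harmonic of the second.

Second harmonic of the first: 2·120.6 = 241.2 Hz.
Second harmonic of the second: 2·122.3 = 244.6 Hz.
f_beat = |241.2 − 244.6| = 3.4 Hz.

3.4 Hz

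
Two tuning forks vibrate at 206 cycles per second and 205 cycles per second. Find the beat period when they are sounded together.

1.000 s

f_beat = |206 − 205| = 1 Hz.
Beat period T = 1 / f_beat = 1 / 1 s.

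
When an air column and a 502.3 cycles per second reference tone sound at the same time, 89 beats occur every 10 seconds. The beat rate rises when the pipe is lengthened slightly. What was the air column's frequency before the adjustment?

Beat frequency = 89/10 = 8.9 Hz.
|f − 502.3| = 8.9, so the air column was at either 493.4 Hz or 511.2 Hz.
A longer pipe has a lower fundamental; the adjustment lowers the air column's frequency.
The beat rate rose, so the adjustment moved the air column further from 502.3 Hz — it was already below the reference.

493.4 Hz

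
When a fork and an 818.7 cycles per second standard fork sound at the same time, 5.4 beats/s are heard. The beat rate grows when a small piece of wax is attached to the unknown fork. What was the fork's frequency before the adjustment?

|f − 818.7| = 5.4, so the fork was at either 813.3 Hz or 824.1 Hz.
Loading a fork with wax lowers its frequency; the adjustment lowers the fork's frequency.
The beat rate rose, so the adjustment moved the fork further from 818.7 Hz — it was already below the reference.

813.3 Hz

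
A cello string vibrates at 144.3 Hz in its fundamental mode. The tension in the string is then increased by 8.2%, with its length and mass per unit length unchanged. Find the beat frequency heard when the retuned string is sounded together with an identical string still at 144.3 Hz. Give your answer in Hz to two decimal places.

For a string, f ∝ √T, so the new frequency is 144.3·√1.082 = 150.0997 Hz.
f_beat = |150.0997 − 144.3| = 5.80 Hz.

5.80 Hz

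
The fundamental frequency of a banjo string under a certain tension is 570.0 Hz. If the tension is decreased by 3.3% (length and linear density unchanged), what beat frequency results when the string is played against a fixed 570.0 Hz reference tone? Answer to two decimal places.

For a string, f ∝ √T, so the new frequency is 570.0·√0.967 = 560.5161 Hz.
f_beat = |560.5161 − 570.0| = 9.48 Hz.

9.48 Hz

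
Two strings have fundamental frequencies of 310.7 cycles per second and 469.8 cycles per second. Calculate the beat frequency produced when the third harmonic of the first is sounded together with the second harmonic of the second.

Third harmonic of the first: 3·310.7 = 932.1 Hz.
Second harmonic of the second: 2·469.8 = 939.6 Hz.
f_beat = |932.1 − 939.6| = 7.5 Hz.

7.5 Hz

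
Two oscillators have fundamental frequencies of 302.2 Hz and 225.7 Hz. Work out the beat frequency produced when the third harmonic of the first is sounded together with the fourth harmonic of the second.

Third harmonic of the first: 3·302.2 = 906.6 Hz.
Fourth harmonic of the second: 4·225.7 = 902.8 Hz.
f_beat = |906.6 − 902.8| = 3.8 Hz.

3.8 Hz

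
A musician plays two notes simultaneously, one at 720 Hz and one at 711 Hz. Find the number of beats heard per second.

9 Hz

The beat frequency equals the magnitude of the frequency difference.
|720 − 711| = 9 Hz.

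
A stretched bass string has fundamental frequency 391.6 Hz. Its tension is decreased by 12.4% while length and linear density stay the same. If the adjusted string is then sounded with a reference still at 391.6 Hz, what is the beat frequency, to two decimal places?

25.08 Hz

For a string, f ∝ √T, so the new frequency is 391.6·√0.876 = 366.5175 Hz.
f_beat = |366.5175 − 391.6| = 25.08 Hz.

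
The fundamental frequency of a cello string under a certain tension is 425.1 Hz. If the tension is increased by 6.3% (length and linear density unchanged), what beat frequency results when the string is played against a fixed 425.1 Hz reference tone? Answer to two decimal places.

For a string, f ∝ √T, so the new frequency is 425.1·√1.063 = 438.2861 Hz.
f_beat = |438.2861 − 425.1| = 13.19 Hz.

13.19 Hz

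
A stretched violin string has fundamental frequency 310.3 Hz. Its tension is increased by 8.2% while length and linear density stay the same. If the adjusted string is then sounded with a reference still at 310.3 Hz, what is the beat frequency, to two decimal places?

12.47 Hz

For a string, f ∝ √T, so the new frequency is 310.3·√1.082 = 322.7717 Hz.
f_beat = |322.7717 − 310.3| = 12.47 Hz.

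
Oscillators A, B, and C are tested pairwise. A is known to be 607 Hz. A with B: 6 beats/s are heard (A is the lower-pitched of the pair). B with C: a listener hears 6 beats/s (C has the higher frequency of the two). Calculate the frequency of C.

B is above A, so f_B = 607 + 6 = 613 Hz.
C is above B, so f_C = 613 + 6 = 619 Hz.

619 Hz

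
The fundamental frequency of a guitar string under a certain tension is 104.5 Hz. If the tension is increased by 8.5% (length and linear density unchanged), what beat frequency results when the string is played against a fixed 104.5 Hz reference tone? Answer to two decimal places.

4.35 Hz

For a string, f ∝ √T, so the new frequency is 104.5·√1.085 = 108.8507 Hz.
f_beat = |108.8507 − 104.5| = 4.35 Hz.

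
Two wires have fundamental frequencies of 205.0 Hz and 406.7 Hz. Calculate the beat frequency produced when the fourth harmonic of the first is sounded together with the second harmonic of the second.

Fourth harmonic of the first: 4·205.0 = 820.0 Hz.
Second harmonic of the second: 2·406.7 = 813.4 Hz.
f_beat = |820.0 − 813.4| = 6.6 Hz.

6.6 Hz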